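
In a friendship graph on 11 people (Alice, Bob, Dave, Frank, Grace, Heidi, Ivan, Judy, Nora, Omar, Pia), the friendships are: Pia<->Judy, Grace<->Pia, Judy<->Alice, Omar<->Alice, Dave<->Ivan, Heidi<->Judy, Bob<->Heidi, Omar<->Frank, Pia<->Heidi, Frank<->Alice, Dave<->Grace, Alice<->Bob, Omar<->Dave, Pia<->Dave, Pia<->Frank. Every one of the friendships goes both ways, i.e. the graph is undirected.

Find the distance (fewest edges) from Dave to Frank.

Distance 0: Dave.
Distance 1: Grace, Ivan, Omar, Pia.
Distance 2: Alice, Frank, Heidi, Judy — contains Frank.

2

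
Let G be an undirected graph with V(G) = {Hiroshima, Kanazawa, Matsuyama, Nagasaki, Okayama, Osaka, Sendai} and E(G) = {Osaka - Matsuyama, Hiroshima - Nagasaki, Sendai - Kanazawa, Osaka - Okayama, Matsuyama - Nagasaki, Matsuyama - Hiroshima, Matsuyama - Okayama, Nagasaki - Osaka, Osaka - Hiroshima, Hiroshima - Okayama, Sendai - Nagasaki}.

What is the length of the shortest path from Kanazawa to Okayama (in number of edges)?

Distance 0: Kanazawa.
Distance 1: Sendai.
Distance 2: Nagasaki.
Distance 3: Hiroshima, Matsuyama, Osaka.
Distance 4: Okayama — contains Okayama.

4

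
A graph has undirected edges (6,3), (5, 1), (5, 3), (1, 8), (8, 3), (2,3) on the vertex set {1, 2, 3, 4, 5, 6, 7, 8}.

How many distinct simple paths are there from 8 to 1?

8–1
8–3–5–1

2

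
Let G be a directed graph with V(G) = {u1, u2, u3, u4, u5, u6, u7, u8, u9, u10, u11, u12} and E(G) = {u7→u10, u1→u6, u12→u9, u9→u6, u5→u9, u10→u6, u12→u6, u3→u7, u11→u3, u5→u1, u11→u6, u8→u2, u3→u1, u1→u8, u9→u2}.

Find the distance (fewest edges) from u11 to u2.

Distance 0: u11.
Distance 1: u3, u6.
Distance 2: u1, u7.
Distance 3: u8, u10.
Distance 4: u2 — contains u2.

4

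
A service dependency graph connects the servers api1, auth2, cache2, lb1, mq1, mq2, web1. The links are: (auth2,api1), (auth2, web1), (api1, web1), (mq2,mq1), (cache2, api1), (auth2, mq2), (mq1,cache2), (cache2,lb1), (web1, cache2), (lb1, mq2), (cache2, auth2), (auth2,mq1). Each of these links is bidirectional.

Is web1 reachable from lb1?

Explore from lb1.
Distance 1: reach cache2, mq2.
Distance 2: reach api1, auth2, mq1, web1.
Found web1.

Yes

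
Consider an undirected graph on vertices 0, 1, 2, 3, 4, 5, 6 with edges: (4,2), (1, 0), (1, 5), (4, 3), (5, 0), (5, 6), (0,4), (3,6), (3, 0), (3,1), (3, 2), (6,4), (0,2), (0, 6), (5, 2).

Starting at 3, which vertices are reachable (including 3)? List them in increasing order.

Start at 3.
Its neighbours: 0, 1, 2, 4, 6.
Then their neighbours: 5.
Every vertex is now reached.

0, 1, 2, 3, 4, 5, 6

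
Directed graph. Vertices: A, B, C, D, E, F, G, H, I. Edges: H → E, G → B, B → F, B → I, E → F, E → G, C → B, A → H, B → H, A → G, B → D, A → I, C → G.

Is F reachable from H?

Yes

Explore from H.
Distance 1: reach E.
Distance 2: reach F, G.
Found F.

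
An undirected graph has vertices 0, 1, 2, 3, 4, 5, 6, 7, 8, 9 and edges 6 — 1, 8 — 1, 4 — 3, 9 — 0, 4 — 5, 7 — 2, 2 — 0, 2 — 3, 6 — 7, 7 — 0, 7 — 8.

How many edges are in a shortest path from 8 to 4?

4

Distance 0: 8.
Distance 1: 1, 7.
Distance 2: 0, 2, 6.
Distance 3: 3, 9.
Distance 4: 4 — contains 4.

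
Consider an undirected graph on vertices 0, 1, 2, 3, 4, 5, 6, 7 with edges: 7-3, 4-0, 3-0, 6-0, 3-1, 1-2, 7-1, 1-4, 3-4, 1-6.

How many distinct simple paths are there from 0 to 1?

7

0–3–1
0–3–4–1
0–3–7–1
0–4–1
0–4–3–1
0–4–3–7–1
0–6–1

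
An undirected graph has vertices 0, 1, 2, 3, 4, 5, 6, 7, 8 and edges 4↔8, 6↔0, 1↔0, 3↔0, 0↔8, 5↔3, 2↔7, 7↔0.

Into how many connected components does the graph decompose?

1

From 0: component {0, 1, 2, 3, 4, 5, 6, 7, 8}.
That's 1 component.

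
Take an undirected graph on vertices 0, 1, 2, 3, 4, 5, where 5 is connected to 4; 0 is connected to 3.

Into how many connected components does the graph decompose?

From 0: component {0, 3}.
From 1: component {1}.
From 2: component {2}.
From 4: component {4, 5}.
That's 4 components.

4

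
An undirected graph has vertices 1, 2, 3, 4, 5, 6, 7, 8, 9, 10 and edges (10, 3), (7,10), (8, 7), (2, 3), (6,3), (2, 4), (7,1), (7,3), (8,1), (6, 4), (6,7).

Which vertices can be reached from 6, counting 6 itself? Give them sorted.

Start at 6.
Its neighbours: 3, 4, 7.
Then their neighbours: 1, 2, 8, 10.
Nothing further is reachable.

1, 2, 3, 4, 6, 7, 8, 10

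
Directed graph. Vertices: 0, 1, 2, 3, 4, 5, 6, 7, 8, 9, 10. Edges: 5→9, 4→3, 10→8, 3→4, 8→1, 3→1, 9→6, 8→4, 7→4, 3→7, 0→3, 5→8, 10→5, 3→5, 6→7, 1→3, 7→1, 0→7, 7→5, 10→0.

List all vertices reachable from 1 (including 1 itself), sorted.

Start at 1.
Its neighbours: 3.
Then their neighbours: 4, 5, 7.
Then next layer: 8, 9.
Then next layer: 6.
Nothing further is reachable.

1, 3, 4, 5, 6, 7, 8, 9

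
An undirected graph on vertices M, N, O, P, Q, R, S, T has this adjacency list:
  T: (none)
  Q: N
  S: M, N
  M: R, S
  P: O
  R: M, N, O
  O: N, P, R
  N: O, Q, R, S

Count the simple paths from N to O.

N–O
N–R–O
N–S–M–R–O

3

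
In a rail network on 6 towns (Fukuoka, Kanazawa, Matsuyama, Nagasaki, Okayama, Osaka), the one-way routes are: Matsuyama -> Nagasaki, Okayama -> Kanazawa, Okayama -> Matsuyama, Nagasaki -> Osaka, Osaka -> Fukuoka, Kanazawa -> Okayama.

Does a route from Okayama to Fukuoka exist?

Yes

Explore from Okayama.
Distance 1: reach Kanazawa, Matsuyama.
Distance 2: reach Nagasaki.
Distance 3: reach Osaka.
Distance 4: reach Fukuoka.
Found Fukuoka.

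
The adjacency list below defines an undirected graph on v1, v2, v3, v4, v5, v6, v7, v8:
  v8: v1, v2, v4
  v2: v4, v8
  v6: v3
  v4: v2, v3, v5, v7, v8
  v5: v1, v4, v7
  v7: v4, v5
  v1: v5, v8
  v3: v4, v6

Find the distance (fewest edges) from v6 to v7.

3

Distance 0: v6.
Distance 1: v3.
Distance 2: v4.
Distance 3: v2, v5, v7, v8 — contains v7.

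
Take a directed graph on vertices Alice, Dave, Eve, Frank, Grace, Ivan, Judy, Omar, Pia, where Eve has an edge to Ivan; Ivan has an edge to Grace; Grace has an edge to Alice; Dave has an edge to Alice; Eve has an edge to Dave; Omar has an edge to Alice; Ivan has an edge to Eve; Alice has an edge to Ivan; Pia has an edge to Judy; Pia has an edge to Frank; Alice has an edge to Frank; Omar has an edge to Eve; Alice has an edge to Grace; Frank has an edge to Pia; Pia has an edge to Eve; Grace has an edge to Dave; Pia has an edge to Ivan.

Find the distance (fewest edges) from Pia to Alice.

Distance 0: Pia.
Distance 1: Eve, Frank, Ivan, Judy.
Distance 2: Dave, Grace.
Distance 3: Alice — contains Alice.

3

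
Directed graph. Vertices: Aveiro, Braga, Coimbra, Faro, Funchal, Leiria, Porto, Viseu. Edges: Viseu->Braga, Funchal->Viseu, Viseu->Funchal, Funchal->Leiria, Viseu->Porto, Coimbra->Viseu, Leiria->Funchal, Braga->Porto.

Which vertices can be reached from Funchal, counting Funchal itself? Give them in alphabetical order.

Braga, Funchal, Leiria, Porto, Viseu

Start at Funchal.
Its neighbours: Leiria, Viseu.
Then their neighbours: Braga, Porto.
Nothing further is reachable.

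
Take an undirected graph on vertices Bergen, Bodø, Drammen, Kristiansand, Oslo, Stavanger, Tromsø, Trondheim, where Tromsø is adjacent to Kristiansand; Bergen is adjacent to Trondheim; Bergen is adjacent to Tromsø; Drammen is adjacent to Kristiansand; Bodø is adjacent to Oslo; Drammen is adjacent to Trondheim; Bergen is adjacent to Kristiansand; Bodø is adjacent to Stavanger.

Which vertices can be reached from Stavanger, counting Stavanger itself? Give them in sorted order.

Start at Stavanger.
Its neighbours: Bodø.
Then their neighbours: Oslo.
Nothing further is reachable.

Bodø, Oslo, Stavanger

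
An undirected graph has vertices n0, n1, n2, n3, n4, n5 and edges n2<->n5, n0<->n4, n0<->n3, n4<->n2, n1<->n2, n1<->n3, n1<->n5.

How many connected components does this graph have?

1

From n0: component {n0, n1, n2, n3, n4, n5}.
That's 1 component.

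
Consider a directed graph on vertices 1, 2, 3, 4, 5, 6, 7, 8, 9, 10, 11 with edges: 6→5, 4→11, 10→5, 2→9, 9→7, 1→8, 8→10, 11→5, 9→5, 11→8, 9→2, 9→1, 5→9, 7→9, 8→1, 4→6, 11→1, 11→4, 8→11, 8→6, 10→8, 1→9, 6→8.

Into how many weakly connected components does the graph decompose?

2

From 1: component {1, 2, 4, 5, 6, 7, 8, 9, 10, 11}.
From 3: component {3}.
That's 2 components.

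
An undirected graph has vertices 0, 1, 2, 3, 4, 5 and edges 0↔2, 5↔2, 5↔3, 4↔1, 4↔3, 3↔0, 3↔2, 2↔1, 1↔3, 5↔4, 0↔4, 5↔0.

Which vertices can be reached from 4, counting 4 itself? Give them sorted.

0, 1, 2, 3, 4, 5

Start at 4.
Its neighbours: 0, 1, 3, 5.
Then their neighbours: 2.
Every vertex is now reached.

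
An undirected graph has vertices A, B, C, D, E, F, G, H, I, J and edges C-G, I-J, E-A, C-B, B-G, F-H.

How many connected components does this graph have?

From A: component {A, E}.
From B: component {B, C, G}.
From D: component {D}.
From F: component {F, H}.
From I: component {I, J}.
That's 5 components.

5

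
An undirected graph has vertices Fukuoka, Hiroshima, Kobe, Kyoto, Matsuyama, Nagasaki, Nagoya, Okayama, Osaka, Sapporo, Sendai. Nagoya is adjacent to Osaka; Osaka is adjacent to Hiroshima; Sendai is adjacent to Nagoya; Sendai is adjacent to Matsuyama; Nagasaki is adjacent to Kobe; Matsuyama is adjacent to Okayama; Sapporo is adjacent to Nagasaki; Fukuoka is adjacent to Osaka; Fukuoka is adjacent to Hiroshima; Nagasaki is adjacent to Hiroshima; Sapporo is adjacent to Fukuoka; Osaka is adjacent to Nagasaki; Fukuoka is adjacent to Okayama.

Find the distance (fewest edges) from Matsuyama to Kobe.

Distance 0: Matsuyama.
Distance 1: Okayama, Sendai.
Distance 2: Fukuoka, Nagoya.
Distance 3: Hiroshima, Osaka, Sapporo.
Distance 4: Nagasaki.
Distance 5: Kobe — contains Kobe.

5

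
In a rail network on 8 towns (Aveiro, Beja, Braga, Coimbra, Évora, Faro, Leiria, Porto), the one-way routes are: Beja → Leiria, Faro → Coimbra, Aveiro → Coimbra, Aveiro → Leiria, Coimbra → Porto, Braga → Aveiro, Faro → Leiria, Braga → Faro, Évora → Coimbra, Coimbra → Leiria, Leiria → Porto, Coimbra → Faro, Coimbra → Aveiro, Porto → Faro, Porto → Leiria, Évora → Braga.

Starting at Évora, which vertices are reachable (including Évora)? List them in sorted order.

Start at Évora.
Its neighbours: Braga, Coimbra.
Then their neighbours: Aveiro, Faro, Leiria, Porto.
Nothing further is reachable.

Aveiro, Braga, Coimbra, Évora, Faro, Leiria, Porto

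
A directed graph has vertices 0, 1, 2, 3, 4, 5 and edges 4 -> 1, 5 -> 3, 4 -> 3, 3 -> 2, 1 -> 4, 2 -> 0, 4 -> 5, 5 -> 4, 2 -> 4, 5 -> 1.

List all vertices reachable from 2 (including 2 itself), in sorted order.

0, 1, 2, 3, 4, 5

Start at 2.
Its neighbours: 0, 4.
Then their neighbours: 1, 3, 5.
Every vertex is now reached.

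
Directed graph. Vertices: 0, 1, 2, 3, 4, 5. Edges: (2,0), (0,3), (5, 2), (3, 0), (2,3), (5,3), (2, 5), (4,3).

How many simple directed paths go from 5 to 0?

3

5→2→0
5→2→3→0
5→3→0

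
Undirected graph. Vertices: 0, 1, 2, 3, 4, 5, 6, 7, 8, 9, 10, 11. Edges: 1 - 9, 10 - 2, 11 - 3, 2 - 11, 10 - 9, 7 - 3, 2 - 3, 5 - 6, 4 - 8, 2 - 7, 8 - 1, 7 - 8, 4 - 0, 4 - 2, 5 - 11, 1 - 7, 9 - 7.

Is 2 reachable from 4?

Explore from 4.
Distance 1: reach 0, 2, 8.
Found 2.

Yes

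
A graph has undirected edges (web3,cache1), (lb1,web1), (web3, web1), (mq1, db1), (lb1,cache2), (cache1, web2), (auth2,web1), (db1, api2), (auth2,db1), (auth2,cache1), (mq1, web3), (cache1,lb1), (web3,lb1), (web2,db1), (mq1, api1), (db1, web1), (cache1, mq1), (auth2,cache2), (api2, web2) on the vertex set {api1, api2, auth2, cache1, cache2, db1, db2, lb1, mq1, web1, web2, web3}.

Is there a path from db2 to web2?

No

db2 has no edges, so nothing is reachable from it.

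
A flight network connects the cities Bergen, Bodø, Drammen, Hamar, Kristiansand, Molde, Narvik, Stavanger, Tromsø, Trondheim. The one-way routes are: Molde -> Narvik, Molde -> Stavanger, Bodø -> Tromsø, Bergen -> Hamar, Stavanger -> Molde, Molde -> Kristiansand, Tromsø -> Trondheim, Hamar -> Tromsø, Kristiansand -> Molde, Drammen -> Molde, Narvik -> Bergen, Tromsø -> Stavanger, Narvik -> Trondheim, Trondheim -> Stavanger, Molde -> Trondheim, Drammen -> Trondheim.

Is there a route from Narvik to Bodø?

Explore from Narvik.
Distance 1: reach Bergen, Trondheim.
Distance 2: reach Hamar, Stavanger.
Distance 3: reach Molde, Tromsø.
Distance 4: reach Kristiansand.
The search from Narvik is exhausted; no directed path reaches Bodø.

No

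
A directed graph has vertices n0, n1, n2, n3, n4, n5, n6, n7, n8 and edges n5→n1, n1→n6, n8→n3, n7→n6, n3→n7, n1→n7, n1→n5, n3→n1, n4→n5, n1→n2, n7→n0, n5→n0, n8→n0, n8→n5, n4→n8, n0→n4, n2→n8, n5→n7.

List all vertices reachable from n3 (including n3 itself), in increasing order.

n0, n1, n2, n3, n4, n5, n6, n7, n8

Start at n3.
Its neighbours: n1, n7.
Then their neighbours: n0, n2, n5, n6.
Then next layer: n4, n8.
Every vertex is now reached.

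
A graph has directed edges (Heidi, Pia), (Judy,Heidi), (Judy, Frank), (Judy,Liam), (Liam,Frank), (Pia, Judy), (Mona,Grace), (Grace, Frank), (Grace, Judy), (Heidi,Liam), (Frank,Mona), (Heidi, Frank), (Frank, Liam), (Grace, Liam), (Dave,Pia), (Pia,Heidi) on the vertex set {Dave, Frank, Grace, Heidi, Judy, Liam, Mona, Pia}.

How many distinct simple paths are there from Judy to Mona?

4

Judy→Frank→Mona
Judy→Heidi→Frank→Mona
Judy→Heidi→Liam→Frank→Mona
Judy→Liam→Frank→Mona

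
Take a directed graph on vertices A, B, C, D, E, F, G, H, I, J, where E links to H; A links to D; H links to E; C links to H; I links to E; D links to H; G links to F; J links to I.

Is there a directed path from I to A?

Explore from I.
Distance 1: reach E.
Distance 2: reach H.
The search from I is exhausted; no directed path reaches A.

No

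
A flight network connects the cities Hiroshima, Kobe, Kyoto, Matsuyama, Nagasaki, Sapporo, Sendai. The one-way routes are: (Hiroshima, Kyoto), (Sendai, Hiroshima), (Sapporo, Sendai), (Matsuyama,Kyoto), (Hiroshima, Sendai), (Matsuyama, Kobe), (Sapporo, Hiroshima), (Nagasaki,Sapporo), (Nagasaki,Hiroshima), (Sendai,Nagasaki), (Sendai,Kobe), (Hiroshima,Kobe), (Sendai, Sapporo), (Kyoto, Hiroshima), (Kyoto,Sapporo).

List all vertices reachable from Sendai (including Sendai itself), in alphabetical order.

Start at Sendai.
Its neighbours: Hiroshima, Kobe, Nagasaki, Sapporo.
Then their neighbours: Kyoto.
Nothing further is reachable.

Hiroshima, Kobe, Kyoto, Nagasaki, Sapporo, Sendai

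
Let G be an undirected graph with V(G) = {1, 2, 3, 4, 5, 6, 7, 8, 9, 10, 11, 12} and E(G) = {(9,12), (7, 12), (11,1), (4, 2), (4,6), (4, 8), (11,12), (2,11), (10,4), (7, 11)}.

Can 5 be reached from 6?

No

Explore from 6.
Distance 1: reach 4.
Distance 2: reach 2, 8, 10.
Distance 3: reach 11.
Distance 4: reach 1, 7, 12.
Distance 5: reach 9.
The search is exhausted without reaching 5; it lies in a different component.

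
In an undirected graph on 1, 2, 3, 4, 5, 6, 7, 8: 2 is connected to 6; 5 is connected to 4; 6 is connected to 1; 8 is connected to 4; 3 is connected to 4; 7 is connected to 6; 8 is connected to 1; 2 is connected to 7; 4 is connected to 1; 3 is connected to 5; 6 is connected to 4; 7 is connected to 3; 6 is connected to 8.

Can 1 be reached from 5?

Yes

Explore from 5.
Distance 1: reach 3, 4.
Distance 2: reach 1, 6, 7, 8.
Found 1.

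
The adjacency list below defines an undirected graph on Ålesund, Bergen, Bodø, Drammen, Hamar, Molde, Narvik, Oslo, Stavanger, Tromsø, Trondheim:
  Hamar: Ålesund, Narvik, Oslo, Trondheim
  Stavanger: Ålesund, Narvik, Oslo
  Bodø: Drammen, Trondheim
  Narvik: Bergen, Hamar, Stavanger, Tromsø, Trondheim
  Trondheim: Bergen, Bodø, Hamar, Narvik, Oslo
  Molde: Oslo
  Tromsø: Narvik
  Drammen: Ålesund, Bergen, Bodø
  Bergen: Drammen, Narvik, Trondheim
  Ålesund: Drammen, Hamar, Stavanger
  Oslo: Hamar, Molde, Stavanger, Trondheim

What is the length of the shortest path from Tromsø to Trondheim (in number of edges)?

2

Distance 0: Tromsø.
Distance 1: Narvik.
Distance 2: Bergen, Hamar, Stavanger, Trondheim — contains Trondheim.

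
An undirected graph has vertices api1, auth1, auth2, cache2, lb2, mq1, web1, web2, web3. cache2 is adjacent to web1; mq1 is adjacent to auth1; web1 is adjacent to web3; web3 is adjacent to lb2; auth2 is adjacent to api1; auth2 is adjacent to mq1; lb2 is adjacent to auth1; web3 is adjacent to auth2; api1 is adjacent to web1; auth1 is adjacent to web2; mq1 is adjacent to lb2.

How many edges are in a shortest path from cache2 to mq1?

4

Distance 0: cache2.
Distance 1: web1.
Distance 2: api1, web3.
Distance 3: auth2, lb2.
Distance 4: auth1, mq1 — contains mq1.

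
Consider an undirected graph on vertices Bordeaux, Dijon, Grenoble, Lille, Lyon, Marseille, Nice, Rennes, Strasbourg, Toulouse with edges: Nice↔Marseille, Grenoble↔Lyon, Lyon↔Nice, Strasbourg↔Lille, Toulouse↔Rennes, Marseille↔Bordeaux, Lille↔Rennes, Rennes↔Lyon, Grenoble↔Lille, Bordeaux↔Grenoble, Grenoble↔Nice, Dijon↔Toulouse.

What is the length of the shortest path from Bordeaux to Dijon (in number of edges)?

5

Distance 0: Bordeaux.
Distance 1: Grenoble, Marseille.
Distance 2: Lille, Lyon, Nice.
Distance 3: Rennes, Strasbourg.
Distance 4: Toulouse.
Distance 5: Dijon — contains Dijon.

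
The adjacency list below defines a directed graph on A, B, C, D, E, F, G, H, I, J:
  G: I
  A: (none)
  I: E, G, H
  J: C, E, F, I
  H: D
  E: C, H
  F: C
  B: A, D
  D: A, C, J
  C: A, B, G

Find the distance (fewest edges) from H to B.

Distance 0: H.
Distance 1: D.
Distance 2: A, C, J.
Distance 3: B, E, F, G, I — contains B.

3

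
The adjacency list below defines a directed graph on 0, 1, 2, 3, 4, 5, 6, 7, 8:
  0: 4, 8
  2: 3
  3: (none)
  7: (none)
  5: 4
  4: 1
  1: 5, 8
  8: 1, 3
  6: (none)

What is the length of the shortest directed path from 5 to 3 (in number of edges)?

4

Distance 0: 5.
Distance 1: 4.
Distance 2: 1.
Distance 3: 8.
Distance 4: 3 — contains 3.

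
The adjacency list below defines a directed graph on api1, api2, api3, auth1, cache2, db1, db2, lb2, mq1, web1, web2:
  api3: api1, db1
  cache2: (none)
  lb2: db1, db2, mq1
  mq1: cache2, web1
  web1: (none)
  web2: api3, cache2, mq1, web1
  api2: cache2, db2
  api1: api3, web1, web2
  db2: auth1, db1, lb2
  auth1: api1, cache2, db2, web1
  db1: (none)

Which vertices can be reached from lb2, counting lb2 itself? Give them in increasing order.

api1, api3, auth1, cache2, db1, db2, lb2, mq1, web1, web2

Start at lb2.
Its neighbours: db1, db2, mq1.
Then their neighbours: auth1, cache2, web1.
Then next layer: api1.
Then next layer: api3, web2.
Nothing further is reachable.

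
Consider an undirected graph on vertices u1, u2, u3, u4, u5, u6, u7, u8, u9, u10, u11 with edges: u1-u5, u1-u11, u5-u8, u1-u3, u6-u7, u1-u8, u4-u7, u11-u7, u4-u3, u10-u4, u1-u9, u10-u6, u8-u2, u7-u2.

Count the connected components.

1

From u1: component {u1, u2, u3, u4, u5, u6, u7, u8, u9, u10, u11}.
That's 1 component.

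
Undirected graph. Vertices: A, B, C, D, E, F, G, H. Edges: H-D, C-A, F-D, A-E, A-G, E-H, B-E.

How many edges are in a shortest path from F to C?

5

Distance 0: F.
Distance 1: D.
Distance 2: H.
Distance 3: E.
Distance 4: A, B.
Distance 5: C, G — contains C.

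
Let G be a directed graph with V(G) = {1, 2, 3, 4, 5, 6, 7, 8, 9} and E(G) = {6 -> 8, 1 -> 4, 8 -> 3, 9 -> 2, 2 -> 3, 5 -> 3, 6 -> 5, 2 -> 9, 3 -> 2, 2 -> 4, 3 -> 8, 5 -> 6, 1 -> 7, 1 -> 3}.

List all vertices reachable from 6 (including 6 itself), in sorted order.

2, 3, 4, 5, 6, 8, 9

Start at 6.
Its neighbours: 5, 8.
Then their neighbours: 3.
Then next layer: 2.
Then next layer: 4, 9.
Nothing further is reachable.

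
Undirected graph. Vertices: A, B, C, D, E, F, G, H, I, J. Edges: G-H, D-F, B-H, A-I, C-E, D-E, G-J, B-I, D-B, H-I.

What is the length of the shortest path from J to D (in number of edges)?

Distance 0: J.
Distance 1: G.
Distance 2: H.
Distance 3: B, I.
Distance 4: A, D — contains D.

4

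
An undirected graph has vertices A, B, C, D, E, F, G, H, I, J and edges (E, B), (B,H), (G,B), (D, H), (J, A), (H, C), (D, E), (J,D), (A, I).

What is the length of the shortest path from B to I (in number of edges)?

Distance 0: B.
Distance 1: E, G, H.
Distance 2: C, D.
Distance 3: J.
Distance 4: A.
Distance 5: I — contains I.

5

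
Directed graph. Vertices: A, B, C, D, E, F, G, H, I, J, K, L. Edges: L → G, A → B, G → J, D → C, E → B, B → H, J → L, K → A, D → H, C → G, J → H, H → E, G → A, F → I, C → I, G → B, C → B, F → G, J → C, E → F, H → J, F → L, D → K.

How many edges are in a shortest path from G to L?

Distance 0: G.
Distance 1: A, B, J.
Distance 2: C, H, L — contains L.

2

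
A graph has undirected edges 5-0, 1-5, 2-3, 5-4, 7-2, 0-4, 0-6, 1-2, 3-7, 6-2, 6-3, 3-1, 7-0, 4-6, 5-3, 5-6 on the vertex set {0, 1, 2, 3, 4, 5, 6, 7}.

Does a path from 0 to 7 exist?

Explore from 0.
Distance 1: reach 4, 5, 6, 7.
Found 7.

Yes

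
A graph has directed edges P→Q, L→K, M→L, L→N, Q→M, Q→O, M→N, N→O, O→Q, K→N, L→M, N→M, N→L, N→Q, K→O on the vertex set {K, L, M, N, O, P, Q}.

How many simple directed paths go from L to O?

L→K→N→O
L→K→N→Q→O
L→K→O
L→M→N→O
L→M→N→Q→O
L→N→O
L→N→Q→O

7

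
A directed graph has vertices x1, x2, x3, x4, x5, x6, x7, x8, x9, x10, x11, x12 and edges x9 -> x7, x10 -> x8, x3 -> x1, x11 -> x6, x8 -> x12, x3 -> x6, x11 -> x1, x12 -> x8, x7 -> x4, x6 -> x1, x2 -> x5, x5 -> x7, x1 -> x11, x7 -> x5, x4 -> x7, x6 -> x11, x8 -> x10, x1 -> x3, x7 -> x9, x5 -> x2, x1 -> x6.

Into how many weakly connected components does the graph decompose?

3

From x1: component {x1, x3, x6, x11}.
From x2: component {x2, x4, x5, x7, x9}.
From x8: component {x8, x10, x12}.
That's 3 components.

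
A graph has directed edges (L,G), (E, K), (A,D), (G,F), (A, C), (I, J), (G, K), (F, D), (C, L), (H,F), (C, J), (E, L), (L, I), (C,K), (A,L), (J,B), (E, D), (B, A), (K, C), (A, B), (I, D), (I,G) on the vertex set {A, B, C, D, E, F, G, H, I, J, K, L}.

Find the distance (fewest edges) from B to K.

Distance 0: B.
Distance 1: A.
Distance 2: C, D, L.
Distance 3: G, I, J, K — contains K.

3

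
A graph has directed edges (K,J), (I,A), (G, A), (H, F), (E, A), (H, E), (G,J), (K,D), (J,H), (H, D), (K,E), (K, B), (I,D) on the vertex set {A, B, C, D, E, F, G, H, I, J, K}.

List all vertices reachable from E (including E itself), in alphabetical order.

Start at E.
Its neighbours: A.
Nothing further is reachable.

A, E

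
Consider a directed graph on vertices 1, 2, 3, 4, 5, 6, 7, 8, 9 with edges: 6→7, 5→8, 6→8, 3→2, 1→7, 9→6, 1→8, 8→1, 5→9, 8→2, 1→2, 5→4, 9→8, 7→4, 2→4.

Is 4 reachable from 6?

Yes

Explore from 6.
Distance 1: reach 7, 8.
Distance 2: reach 1, 2, 4.
Found 4.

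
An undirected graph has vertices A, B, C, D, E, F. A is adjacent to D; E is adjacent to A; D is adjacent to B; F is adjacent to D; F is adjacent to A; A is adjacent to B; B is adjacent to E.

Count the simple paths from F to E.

7

F–A–B–E
F–A–D–B–E
F–A–E
F–D–A–B–E
F–D–A–E
F–D–B–A–E
F–D–B–E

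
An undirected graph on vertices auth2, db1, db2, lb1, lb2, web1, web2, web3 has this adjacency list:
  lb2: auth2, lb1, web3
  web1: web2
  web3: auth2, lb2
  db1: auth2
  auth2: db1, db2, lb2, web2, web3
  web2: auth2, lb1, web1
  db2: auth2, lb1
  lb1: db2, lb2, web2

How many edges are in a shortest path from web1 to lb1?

Distance 0: web1.
Distance 1: web2.
Distance 2: auth2, lb1 — contains lb1.

2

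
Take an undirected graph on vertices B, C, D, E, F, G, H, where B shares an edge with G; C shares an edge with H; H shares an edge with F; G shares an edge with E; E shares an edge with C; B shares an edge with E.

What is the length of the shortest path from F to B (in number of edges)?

4

Distance 0: F.
Distance 1: H.
Distance 2: C.
Distance 3: E.
Distance 4: B, G — contains B.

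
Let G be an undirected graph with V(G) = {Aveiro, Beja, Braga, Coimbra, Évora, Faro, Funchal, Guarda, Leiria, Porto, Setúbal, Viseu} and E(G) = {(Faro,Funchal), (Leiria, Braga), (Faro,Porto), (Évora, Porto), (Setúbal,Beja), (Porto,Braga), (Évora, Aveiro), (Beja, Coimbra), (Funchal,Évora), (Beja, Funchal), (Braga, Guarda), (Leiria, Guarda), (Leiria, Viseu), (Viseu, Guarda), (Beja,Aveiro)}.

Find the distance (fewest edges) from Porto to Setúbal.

4

Distance 0: Porto.
Distance 1: Braga, Évora, Faro.
Distance 2: Aveiro, Funchal, Guarda, Leiria.
Distance 3: Beja, Viseu.
Distance 4: Coimbra, Setúbal — contains Setúbal.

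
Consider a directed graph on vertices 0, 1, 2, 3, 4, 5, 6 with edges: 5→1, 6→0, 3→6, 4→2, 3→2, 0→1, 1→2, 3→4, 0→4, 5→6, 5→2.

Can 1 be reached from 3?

Explore from 3.
Distance 1: reach 2, 4, 6.
Distance 2: reach 0.
Distance 3: reach 1.
Found 1.

Yes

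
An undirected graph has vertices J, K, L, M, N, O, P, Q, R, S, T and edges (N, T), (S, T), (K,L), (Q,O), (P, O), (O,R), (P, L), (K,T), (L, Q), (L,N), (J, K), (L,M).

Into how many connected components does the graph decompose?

1

From J: component {J, K, L, M, N, O, P, Q, R, S, T}.
That's 1 component.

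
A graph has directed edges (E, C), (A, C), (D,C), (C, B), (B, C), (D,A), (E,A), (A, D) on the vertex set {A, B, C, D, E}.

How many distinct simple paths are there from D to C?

D→A→C
D→C

2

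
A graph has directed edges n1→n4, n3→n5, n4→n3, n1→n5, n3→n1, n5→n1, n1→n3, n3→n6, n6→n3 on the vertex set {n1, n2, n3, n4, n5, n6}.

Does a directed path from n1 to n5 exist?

Explore from n1.
Distance 1: reach n3, n4, n5.
Found n5.

Yes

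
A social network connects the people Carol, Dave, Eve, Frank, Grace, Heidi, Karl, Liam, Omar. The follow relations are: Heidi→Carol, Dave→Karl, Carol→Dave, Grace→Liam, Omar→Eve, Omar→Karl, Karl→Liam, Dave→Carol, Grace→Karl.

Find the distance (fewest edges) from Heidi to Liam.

Distance 0: Heidi.
Distance 1: Carol.
Distance 2: Dave.
Distance 3: Karl.
Distance 4: Liam — contains Liam.

4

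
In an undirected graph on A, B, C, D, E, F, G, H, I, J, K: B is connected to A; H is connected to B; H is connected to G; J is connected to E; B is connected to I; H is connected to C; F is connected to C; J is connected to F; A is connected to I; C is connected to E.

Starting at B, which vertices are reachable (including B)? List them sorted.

A, B, C, E, F, G, H, I, J

Start at B.
Its neighbours: A, H, I.
Then their neighbours: C, G.
Then next layer: E, F.
Then next layer: J.
Nothing further is reachable.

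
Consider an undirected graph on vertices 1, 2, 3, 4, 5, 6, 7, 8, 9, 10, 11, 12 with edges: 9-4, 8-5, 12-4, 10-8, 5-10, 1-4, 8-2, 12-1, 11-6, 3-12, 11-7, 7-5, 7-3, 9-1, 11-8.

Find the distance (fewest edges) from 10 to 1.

5

Distance 0: 10.
Distance 1: 5, 8.
Distance 2: 2, 7, 11.
Distance 3: 3, 6.
Distance 4: 12.
Distance 5: 1, 4 — contains 1.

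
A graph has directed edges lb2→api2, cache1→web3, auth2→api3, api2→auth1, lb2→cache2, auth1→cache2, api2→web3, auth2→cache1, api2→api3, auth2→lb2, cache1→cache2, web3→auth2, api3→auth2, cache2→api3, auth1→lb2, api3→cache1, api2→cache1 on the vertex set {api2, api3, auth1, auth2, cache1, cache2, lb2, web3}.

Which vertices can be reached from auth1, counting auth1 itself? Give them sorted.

api2, api3, auth1, auth2, cache1, cache2, lb2, web3

Start at auth1.
Its neighbours: cache2, lb2.
Then their neighbours: api2, api3.
Then next layer: auth2, cache1, web3.
Every vertex is now reached.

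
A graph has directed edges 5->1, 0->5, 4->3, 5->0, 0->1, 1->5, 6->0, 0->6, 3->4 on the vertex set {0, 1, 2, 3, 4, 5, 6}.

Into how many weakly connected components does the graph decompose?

3

From 0: component {0, 1, 5, 6}.
From 2: component {2}.
From 3: component {3, 4}.
That's 3 components.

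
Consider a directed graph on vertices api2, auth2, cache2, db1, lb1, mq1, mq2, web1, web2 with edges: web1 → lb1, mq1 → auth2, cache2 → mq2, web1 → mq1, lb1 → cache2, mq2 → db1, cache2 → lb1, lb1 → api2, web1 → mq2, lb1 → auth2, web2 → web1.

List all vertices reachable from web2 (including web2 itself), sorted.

Start at web2.
Its neighbours: web1.
Then their neighbours: lb1, mq1, mq2.
Then next layer: api2, auth2, cache2, db1.
Every vertex is now reached.

api2, auth2, cache2, db1, lb1, mq1, mq2, web1, web2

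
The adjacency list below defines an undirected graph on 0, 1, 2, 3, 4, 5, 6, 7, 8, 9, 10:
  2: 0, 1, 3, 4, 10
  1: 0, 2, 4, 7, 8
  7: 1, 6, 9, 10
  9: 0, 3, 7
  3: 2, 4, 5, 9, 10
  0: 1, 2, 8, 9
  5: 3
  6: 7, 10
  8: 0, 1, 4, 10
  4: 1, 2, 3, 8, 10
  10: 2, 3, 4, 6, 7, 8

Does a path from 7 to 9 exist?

Yes

Explore from 7.
Distance 1: reach 1, 6, 9, 10.
Found 9.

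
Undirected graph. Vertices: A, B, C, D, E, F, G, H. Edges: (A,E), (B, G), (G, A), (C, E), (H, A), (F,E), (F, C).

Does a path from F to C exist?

Explore from F.
Distance 1: reach C, E.
Found C.

Yes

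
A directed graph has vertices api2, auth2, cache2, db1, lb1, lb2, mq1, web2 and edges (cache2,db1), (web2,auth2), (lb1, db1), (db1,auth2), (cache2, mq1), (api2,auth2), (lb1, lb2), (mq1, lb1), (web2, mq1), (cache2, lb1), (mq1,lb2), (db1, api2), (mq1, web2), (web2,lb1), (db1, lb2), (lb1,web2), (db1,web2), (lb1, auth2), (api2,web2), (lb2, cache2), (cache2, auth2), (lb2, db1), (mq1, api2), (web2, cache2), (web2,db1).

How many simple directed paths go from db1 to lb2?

db1→api2→web2→cache2→lb1→lb2
db1→api2→web2→cache2→mq1→lb1→lb2
db1→api2→web2→cache2→mq1→lb2
db1→api2→web2→lb1→lb2
db1→api2→web2→mq1→lb1→lb2
db1→api2→web2→mq1→lb2
db1→lb2
db1→web2→cache2→lb1→lb2
db1→web2→cache2→mq1→lb1→lb2
db1→web2→cache2→mq1→lb2
db1→web2→lb1→lb2
db1→web2→mq1→lb1→lb2
db1→web2→mq1→lb2

13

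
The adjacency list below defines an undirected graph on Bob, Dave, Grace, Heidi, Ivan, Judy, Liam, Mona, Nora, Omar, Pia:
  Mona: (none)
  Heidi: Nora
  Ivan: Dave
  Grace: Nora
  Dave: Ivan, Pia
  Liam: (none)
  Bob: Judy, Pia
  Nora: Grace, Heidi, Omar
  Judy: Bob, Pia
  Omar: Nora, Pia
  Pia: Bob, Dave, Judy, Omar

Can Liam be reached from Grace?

Explore from Grace.
Distance 1: reach Nora.
Distance 2: reach Heidi, Omar.
Distance 3: reach Pia.
Distance 4: reach Bob, Dave, Judy.
Distance 5: reach Ivan.
The search is exhausted without reaching Liam; it lies in a different component.

No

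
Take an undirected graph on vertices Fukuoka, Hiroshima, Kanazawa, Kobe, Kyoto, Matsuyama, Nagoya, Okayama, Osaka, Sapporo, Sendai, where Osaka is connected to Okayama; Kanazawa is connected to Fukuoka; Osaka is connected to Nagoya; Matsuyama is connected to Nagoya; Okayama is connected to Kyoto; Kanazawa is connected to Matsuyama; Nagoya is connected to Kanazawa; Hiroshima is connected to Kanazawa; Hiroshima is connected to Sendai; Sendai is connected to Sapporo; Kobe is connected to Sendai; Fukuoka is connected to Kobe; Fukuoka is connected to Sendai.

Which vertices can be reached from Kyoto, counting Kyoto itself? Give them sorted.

Fukuoka, Hiroshima, Kanazawa, Kobe, Kyoto, Matsuyama, Nagoya, Okayama, Osaka, Sapporo, Sendai

Start at Kyoto.
Its neighbours: Okayama.
Then their neighbours: Osaka.
Then next layer: Nagoya.
Then next layer: Kanazawa, Matsuyama.
Then next layer: Fukuoka, Hiroshima.
Then next layer: Kobe, Sendai.
Then next layer: Sapporo.
Every vertex is now reached.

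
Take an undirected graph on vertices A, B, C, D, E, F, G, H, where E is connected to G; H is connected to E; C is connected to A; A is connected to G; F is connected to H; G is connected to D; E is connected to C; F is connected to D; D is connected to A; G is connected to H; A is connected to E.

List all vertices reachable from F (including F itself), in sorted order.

A, C, D, E, F, G, H

Start at F.
Its neighbours: D, H.
Then their neighbours: A, E, G.
Then next layer: C.
Nothing further is reachable.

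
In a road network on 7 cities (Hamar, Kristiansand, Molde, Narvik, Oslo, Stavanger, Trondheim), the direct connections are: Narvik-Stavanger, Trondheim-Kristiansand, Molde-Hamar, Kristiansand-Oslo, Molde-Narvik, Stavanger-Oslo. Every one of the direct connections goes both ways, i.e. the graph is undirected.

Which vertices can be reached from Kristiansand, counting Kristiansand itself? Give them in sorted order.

Start at Kristiansand.
Its neighbours: Oslo, Trondheim.
Then their neighbours: Stavanger.
Then next layer: Narvik.
Then next layer: Molde.
Then next layer: Hamar.
Every vertex is now reached.

Hamar, Kristiansand, Molde, Narvik, Oslo, Stavanger, Trondheim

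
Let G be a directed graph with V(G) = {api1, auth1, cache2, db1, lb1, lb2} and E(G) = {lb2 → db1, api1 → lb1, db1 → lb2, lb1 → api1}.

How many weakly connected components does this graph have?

4

From api1: component {api1, lb1}.
From auth1: component {auth1}.
From cache2: component {cache2}.
From db1: component {db1, lb2}.
That's 4 components.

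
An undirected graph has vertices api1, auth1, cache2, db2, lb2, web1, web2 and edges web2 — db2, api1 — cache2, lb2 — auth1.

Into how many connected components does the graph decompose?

From api1: component {api1, cache2}.
From auth1: component {auth1, lb2}.
From db2: component {db2, web2}.
From web1: component {web1}.
That's 4 components.

4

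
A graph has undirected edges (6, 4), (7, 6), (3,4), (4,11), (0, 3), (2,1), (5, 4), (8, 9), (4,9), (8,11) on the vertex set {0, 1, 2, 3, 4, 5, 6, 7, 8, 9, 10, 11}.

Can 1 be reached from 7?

Explore from 7.
Distance 1: reach 6.
Distance 2: reach 4.
Distance 3: reach 3, 5, 9, 11.
Distance 4: reach 0, 8.
The search is exhausted without reaching 1; it lies in a different component.

No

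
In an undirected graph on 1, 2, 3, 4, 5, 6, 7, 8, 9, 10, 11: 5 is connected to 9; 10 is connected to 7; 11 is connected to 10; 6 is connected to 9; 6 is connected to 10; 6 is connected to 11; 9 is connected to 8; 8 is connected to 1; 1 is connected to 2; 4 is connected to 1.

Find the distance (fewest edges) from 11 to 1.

Distance 0: 11.
Distance 1: 6, 10.
Distance 2: 7, 9.
Distance 3: 5, 8.
Distance 4: 1 — contains 1.

4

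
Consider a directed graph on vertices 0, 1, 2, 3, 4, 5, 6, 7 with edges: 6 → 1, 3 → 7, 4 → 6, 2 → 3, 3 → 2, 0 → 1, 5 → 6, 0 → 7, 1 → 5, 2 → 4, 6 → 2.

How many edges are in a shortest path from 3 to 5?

Distance 0: 3.
Distance 1: 2, 7.
Distance 2: 4.
Distance 3: 6.
Distance 4: 1.
Distance 5: 5 — contains 5.

5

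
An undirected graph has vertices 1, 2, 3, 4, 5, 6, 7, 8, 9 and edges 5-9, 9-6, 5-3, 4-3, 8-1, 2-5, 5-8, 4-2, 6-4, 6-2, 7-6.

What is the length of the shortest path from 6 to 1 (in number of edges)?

Distance 0: 6.
Distance 1: 2, 4, 7, 9.
Distance 2: 3, 5.
Distance 3: 8.
Distance 4: 1 — contains 1.

4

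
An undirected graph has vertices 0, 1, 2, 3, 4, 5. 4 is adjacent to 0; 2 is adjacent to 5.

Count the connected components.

4

From 0: component {0, 4}.
From 1: component {1}.
From 2: component {2, 5}.
From 3: component {3}.
That's 4 components.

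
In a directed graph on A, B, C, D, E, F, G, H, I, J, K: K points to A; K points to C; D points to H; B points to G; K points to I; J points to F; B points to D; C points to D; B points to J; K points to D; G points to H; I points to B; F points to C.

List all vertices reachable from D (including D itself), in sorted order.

Start at D.
Its neighbours: H.
Nothing further is reachable.

D, H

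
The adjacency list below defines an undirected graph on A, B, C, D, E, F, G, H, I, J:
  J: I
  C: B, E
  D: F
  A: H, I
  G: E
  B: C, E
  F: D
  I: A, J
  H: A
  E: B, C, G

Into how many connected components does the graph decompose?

3

From A: component {A, H, I, J}.
From B: component {B, C, E, G}.
From D: component {D, F}.
That's 3 components.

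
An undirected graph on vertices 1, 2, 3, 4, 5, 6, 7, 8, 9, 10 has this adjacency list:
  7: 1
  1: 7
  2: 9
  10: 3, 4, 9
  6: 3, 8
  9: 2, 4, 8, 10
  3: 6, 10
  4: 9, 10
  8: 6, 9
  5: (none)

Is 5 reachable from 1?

Explore from 1.
Distance 1: reach 7.
The search is exhausted without reaching 5; it lies in a different component.

No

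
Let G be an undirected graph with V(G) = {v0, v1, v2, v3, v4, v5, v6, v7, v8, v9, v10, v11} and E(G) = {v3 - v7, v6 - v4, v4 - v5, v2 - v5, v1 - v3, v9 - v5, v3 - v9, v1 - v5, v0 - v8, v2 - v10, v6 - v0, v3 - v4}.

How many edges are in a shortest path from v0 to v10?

5

Distance 0: v0.
Distance 1: v6, v8.
Distance 2: v4.
Distance 3: v3, v5.
Distance 4: v1, v2, v7, v9.
Distance 5: v10 — contains v10.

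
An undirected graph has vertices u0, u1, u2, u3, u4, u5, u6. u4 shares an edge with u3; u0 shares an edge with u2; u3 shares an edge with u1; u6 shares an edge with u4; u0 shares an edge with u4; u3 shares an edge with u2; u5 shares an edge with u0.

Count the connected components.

1

From u0: component {u0, u1, u2, u3, u4, u5, u6}.
That's 1 component.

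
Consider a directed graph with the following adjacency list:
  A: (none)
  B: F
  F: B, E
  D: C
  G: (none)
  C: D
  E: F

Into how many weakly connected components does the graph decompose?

4

From A: component {A}.
From B: component {B, E, F}.
From C: component {C, D}.
From G: component {G}.
That's 4 components.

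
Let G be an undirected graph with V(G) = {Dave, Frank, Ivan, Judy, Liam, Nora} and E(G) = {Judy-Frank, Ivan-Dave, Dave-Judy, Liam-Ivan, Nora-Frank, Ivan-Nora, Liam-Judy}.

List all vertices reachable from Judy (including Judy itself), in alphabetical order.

Dave, Frank, Ivan, Judy, Liam, Nora

Start at Judy.
Its neighbours: Dave, Frank, Liam.
Then their neighbours: Ivan, Nora.
Every vertex is now reached.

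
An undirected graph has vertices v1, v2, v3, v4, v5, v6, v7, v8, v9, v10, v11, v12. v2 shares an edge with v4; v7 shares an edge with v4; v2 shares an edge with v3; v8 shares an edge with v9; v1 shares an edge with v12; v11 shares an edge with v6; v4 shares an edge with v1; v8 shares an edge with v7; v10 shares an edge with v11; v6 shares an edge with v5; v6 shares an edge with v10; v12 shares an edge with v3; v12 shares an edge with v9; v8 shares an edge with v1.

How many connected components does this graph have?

2

From v1: component {v1, v2, v3, v4, v7, v8, v9, v12}.
From v5: component {v5, v6, v10, v11}.
That's 2 components.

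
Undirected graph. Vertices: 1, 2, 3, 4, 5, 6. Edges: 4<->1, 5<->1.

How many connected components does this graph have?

From 1: component {1, 4, 5}.
From 2: component {2}.
From 3: component {3}.
From 6: component {6}.
That's 4 components.

4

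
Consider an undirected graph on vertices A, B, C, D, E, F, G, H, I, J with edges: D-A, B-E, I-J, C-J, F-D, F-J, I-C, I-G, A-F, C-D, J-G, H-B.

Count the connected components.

From A: component {A, C, D, F, G, I, J}.
From B: component {B, E, H}.
That's 2 components.

2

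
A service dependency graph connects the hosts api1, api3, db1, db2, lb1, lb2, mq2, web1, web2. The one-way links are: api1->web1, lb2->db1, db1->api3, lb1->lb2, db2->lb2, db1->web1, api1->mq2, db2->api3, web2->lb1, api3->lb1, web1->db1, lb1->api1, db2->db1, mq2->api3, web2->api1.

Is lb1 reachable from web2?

Explore from web2.
Distance 1: reach api1, lb1.
Found lb1.

Yes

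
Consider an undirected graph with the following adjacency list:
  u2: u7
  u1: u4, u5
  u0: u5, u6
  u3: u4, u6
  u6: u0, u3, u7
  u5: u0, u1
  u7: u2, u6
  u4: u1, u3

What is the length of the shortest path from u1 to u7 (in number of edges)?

Distance 0: u1.
Distance 1: u4, u5.
Distance 2: u0, u3.
Distance 3: u6.
Distance 4: u7 — contains u7.

4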